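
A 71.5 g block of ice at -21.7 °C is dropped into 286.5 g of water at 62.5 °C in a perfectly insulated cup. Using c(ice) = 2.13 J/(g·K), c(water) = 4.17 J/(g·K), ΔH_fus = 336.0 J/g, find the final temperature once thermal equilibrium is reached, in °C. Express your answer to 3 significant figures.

T_f = 31.7 °C

Heat to bring ice to 0 °C and melt it: q₁ = 71.5×2.13×21.7 + 71.5×336.0 = 27329 J
Heat the water can supply cooling to 0 °C: 286.5×4.17×62.5 = 74669.1 J > q₁, so all ice melts.
Energy balance: 286.5×4.17×(62.5 − T) = 27329 + 71.5×4.17×(T − 0)
1194.705(62.5 − T) = 27329 + 298.155 T
74669.1 − 27329 = 1492.860 T
T = 47340.1 / 1492.860 = 31.71 °C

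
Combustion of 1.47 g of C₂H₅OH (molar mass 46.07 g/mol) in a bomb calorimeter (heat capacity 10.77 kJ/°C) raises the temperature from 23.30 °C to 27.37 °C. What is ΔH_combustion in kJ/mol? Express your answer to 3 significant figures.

ΔT = 27.37 − 23.30 = 4.07 °C
q_cal = C_cal × ΔT = 10.77 × 4.07 = 43.8339 kJ
n = 1.47 / 46.07 = 0.03191 mol
q_rxn = −q_cal = -43.8339 kJ
ΔH = -43.8339 / 0.03191 = -1374 kJ/mol

ΔH = -1370 kJ/mol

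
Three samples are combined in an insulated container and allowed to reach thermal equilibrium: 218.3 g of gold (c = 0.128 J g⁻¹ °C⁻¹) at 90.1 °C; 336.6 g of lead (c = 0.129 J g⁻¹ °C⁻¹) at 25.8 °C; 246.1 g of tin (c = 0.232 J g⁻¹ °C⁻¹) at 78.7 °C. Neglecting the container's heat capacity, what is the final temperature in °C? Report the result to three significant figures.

Σ mᵢcᵢ(T − Tᵢ) = 0  ⇒  T = Σ mᵢcᵢTᵢ / Σ mᵢcᵢ
Σ mᵢcᵢ = 218.3×0.128 + 336.6×0.129 + 246.1×0.232 = 128.4590
Σ mᵢcᵢTᵢ = 27.9424×90.1 + 43.4214×25.8 + 57.0952×78.7 = 8131.3
T = 8131.3 / 128.4590 = 63.30 °C

T_f = 63.3 °C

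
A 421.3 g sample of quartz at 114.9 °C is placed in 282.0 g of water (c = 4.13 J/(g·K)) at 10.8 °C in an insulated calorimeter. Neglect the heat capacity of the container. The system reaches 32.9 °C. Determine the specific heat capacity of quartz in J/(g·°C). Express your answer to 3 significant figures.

c = 0.745 J/(g·°C)

q_gained = (282.0 × 4.13) × (32.9 − 10.8) = 25740 J
q_lost = 421.3 × c × (114.9 − 32.9) = 34546.6 c
Set equal: c = 25740 / 34546.6 = 0.745 J/(g·°C)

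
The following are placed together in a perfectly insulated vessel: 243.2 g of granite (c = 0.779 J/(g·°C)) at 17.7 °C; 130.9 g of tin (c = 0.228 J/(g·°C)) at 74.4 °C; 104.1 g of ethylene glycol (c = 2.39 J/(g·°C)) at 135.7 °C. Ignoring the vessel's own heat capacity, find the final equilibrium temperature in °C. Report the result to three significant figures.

T_f = 84.0 °C

Σ mᵢcᵢ(T − Tᵢ) = 0  ⇒  T = Σ mᵢcᵢTᵢ / Σ mᵢcᵢ
Σ mᵢcᵢ = 243.2×0.779 + 130.9×0.228 + 104.1×2.39 = 468.0970
Σ mᵢcᵢTᵢ = 189.4528×17.7 + 29.8452×74.4 + 248.799×135.7 = 39336
T = 39336 / 468.0970 = 84.03 °C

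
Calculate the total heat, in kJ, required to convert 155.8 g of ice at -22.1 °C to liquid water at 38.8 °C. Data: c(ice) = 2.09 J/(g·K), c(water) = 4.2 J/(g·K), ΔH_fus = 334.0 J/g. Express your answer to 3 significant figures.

q = 84.6 kJ

q1 (heat ice -22.1→0.0 °C): 155.8 × 2.09 × 22.1 = 7196 J
q2 (melt at 0 °C): 155.8 × 334.0 = 52037 J
q3 (heat water 0.0→38.8 °C): 155.8 × 4.2 × 38.8 = 25389 J
Total: 7196 + 52037 + 25389 = 84622 J = 84.6 kJ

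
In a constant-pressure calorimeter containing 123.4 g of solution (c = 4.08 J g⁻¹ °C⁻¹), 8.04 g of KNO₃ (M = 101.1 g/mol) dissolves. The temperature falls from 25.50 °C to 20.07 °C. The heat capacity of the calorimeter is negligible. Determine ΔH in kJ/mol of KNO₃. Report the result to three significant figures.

ΔH = 34.4 kJ/mol

|ΔT| = |20.07 − 25.50| = 5.43 °C
|q_surr| = (123.4 × 4.08) × 5.43 = 503.472 × 5.43 = 2734 J
n(KNO₃) = 8.04 / 101.1 = 0.07953 mol
Temperature fell, so q_rxn = +|q_surr| = 2.734 kJ
ΔH = q_rxn / n = 34.38 kJ/mol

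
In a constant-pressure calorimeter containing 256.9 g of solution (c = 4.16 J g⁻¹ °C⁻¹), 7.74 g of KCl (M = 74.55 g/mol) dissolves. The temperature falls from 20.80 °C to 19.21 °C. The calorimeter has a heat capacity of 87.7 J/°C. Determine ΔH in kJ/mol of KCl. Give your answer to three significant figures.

ΔH = 17.7 kJ/mol

|ΔT| = |19.21 − 20.80| = 1.59 °C
|q_surr| = (256.9 × 4.16 + 87.7) × 1.59 = 1156.404 × 1.59 = 1839 J
n(KCl) = 7.74 / 74.55 = 0.1038 mol
Temperature fell, so q_rxn = +|q_surr| = 1.839 kJ
ΔH = q_rxn / n = 17.72 kJ/mol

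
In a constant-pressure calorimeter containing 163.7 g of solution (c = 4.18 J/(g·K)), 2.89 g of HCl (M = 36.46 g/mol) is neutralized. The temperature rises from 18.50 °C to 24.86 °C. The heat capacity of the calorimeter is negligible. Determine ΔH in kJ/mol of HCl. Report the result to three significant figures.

|ΔT| = |24.86 − 18.50| = 6.36 °C
|q_surr| = (163.7 × 4.18) × 6.36 = 684.266 × 6.36 = 4352 J
n(HCl) = 2.89 / 36.46 = 0.07926 mol
Temperature rose, so q_rxn = −|q_surr| = -4.352 kJ
ΔH = q_rxn / n = -54.91 kJ/mol

ΔH = -54.9 kJ/mol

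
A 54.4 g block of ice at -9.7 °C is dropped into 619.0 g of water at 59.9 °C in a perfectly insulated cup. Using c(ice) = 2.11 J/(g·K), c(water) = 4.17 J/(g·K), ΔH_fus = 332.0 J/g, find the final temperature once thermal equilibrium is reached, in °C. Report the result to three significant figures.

T_f = 48.2 °C

Heat to bring ice to 0 °C and melt it: q₁ = 54.4×2.11×9.7 + 54.4×332.0 = 19174 J
Heat the water can supply cooling to 0 °C: 619.0×4.17×59.9 = 154616 J > q₁, so all ice melts.
Energy balance: 619.0×4.17×(59.9 − T) = 19174 + 54.4×4.17×(T − 0)
2581.23(59.9 − T) = 19174 + 226.848 T
154616 − 19174 = 2808.078 T
T = 135442 / 2808.078 = 48.23 °C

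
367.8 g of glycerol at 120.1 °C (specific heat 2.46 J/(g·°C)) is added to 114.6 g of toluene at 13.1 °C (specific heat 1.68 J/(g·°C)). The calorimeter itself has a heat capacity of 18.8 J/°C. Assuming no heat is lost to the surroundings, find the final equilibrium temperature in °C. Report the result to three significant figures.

Heat lost by glycerol = heat gained by toluene + calorimeter.
(367.8)(2.46)(120.1 − T) = [(114.6)(1.68) + 18.8](T − 13.1)
904.788 (120.1 − T) = 211.328 (T − 13.1)
108670 − 904.788 T = 211.328 T − 2768.4
111438.4 = 1116.116 T
T = 99.84 °C

T_f = 99.8 °C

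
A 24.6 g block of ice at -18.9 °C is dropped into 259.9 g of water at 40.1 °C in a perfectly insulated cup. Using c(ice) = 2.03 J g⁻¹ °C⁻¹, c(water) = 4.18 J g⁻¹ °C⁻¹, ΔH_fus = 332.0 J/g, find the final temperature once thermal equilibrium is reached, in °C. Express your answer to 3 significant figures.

T_f = 29.0 °C

Heat to bring ice to 0 °C and melt it: q₁ = 24.6×2.03×18.9 + 24.6×332.0 = 9111.0 J
Heat the water can supply cooling to 0 °C: 259.9×4.18×40.1 = 43563.9 J > q₁, so all ice melts.
Energy balance: 259.9×4.18×(40.1 − T) = 9111.0 + 24.6×4.18×(T − 0)
1086.382(40.1 − T) = 9111.0 + 102.828 T
43563.9 − 9111.0 = 1189.210 T
T = 34452.9 / 1189.210 = 28.97 °C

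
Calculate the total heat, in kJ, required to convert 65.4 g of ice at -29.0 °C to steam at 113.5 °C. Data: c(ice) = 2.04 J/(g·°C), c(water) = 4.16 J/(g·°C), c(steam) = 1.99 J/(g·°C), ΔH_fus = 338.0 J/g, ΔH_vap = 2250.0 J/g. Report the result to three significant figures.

q = 202 kJ

q1 (heat ice -29.0→0.0 °C): 65.4 × 2.04 × 29.0 = 3869 J
q2 (melt at 0 °C): 65.4 × 338.0 = 22105 J
q3 (heat water 0.0→100.0 °C): 65.4 × 4.16 × 100.0 = 27206 J
q4 (vaporize at 100 °C): 65.4 × 2250.0 = 147150 J
q5 (heat steam 100.0→113.5 °C): 65.4 × 1.99 × 13.5 = 1757 J
Total: 3869 + 22105 + 27206 + 147150 + 1757 = 202087 J = 202 kJ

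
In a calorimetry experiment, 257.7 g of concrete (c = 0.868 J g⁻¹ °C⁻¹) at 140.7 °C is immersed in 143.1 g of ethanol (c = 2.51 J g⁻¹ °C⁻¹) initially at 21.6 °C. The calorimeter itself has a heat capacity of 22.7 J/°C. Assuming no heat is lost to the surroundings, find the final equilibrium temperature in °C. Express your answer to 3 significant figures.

Heat lost by concrete = heat gained by ethanol + calorimeter.
(257.7)(0.868)(140.7 − T) = [(143.1)(2.51) + 22.7](T − 21.6)
223.6836 (140.7 − T) = 381.881 (T − 21.6)
31472 − 223.6836 T = 381.881 T − 8248.6
39720.6 = 605.5646 T
T = 65.59 °C

T_f = 65.6 °C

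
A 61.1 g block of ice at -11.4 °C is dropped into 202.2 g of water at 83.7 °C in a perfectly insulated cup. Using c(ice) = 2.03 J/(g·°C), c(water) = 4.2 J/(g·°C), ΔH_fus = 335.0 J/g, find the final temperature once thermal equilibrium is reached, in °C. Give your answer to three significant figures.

Heat to bring ice to 0 °C and melt it: q₁ = 61.1×2.03×11.4 + 61.1×335.0 = 21882 J
Heat the water can supply cooling to 0 °C: 202.2×4.2×83.7 = 71081.4 J > q₁, so all ice melts.
Energy balance: 202.2×4.2×(83.7 − T) = 21882 + 61.1×4.2×(T − 0)
849.24(83.7 − T) = 21882 + 256.62 T
71081.4 − 21882 = 1105.86 T
T = 49199.4 / 1105.86 = 44.49 °C

T_f = 44.5 °C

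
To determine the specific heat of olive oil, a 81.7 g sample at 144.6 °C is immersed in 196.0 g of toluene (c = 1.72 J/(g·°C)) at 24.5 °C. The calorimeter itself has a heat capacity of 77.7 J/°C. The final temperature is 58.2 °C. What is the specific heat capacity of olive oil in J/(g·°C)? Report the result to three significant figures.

q_gained = (196.0 × 1.72 + 77.7) × (58.2 − 24.5) = 13980 J
q_lost = 81.7 × c × (144.6 − 58.2) = 7058.88 c
Set equal: c = 13980 / 7058.88 = 1.98 J/(g·°C)

c = 1.98 J/(g·°C)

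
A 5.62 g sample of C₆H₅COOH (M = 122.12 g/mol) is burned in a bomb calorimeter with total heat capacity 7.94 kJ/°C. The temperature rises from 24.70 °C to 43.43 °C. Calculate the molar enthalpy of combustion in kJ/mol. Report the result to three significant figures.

ΔH = -3230 kJ/mol

ΔT = 43.43 − 24.70 = 18.73 °C
q_cal = C_cal × ΔT = 7.94 × 18.73 = 148.7162 kJ
n = 5.62 / 122.12 = 0.04602 mol
q_rxn = −q_cal = -148.7162 kJ
ΔH = -148.7162 / 0.04602 = -3232 kJ/mol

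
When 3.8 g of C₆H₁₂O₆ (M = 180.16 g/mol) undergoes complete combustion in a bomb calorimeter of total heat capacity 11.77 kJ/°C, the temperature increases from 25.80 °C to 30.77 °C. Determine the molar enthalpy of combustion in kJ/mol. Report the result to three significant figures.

ΔH = -2770 kJ/mol

ΔT = 30.77 − 25.80 = 4.97 °C
q_cal = C_cal × ΔT = 11.77 × 4.97 = 58.4969 kJ
n = 3.8 / 180.16 = 0.02109 mol
q_rxn = −q_cal = -58.4969 kJ
ΔH = -58.4969 / 0.02109 = -2774 kJ/mol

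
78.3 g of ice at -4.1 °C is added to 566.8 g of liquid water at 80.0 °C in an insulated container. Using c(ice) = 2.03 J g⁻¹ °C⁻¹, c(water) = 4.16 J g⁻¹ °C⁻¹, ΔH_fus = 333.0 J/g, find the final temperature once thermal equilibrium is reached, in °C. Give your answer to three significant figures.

T_f = 60.3 °C

Heat to bring ice to 0 °C and melt it: q₁ = 78.3×2.03×4.1 + 78.3×333.0 = 26726 J
Heat the water can supply cooling to 0 °C: 566.8×4.16×80.0 = 188631 J > q₁, so all ice melts.
Energy balance: 566.8×4.16×(80.0 − T) = 26726 + 78.3×4.16×(T − 0)
2357.888(80.0 − T) = 26726 + 325.728 T
188631 − 26726 = 2683.616 T
T = 161905 / 2683.616 = 60.33 °C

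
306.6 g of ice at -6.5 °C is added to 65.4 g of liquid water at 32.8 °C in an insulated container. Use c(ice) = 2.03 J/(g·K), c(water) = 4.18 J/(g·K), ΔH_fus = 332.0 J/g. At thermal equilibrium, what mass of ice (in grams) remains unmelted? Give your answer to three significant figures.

Heat to warm all ice to 0 °C: 306.6×2.03×6.5 = 4045.6 J
Heat released by water cooling to 0 °C: 65.4×4.18×32.8 = 8966.6 J
8966.6 J < 4045.6 + 306.6×332.0 = 105836.8 J, so not all ice melts; final T = 0 °C.
Heat left for melting: 8966.6 − 4045.6 = 4921.0 J
Mass melted = 4921.0 / 332.0 = 14.82 g
Ice remaining = 306.6 − 14.82 = 291.78 g

m_ice remaining = 292 g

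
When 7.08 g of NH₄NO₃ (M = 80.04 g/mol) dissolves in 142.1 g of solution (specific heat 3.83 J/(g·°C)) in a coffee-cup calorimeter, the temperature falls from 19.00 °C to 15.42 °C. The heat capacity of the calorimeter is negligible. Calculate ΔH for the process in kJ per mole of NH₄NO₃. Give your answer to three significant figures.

|ΔT| = |15.42 − 19.00| = 3.58 °C
|q_surr| = (142.1 × 3.83) × 3.58 = 544.243 × 3.58 = 1948 J
n(NH₄NO₃) = 7.08 / 80.04 = 0.08846 mol
Temperature fell, so q_rxn = +|q_surr| = 1.948 kJ
ΔH = q_rxn / n = 22.02 kJ/mol

ΔH = 22.0 kJ/mol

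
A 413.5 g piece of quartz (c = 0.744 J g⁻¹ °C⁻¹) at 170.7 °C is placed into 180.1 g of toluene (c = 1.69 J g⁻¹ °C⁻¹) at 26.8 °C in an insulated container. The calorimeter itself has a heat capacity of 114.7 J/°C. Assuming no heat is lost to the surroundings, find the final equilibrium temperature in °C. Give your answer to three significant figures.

Heat lost by quartz = heat gained by toluene + calorimeter.
(413.5)(0.744)(170.7 − T) = [(180.1)(1.69) + 114.7](T − 26.8)
307.644 (170.7 − T) = 419.069 (T − 26.8)
52515 − 307.644 T = 419.069 T − 11231
63746 = 726.713 T
T = 87.72 °C

T_f = 87.7 °C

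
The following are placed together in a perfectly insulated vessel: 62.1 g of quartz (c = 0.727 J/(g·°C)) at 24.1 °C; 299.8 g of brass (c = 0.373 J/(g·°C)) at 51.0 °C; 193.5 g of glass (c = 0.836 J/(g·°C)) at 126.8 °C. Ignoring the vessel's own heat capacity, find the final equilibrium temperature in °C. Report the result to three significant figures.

Σ mᵢcᵢ(T − Tᵢ) = 0  ⇒  T = Σ mᵢcᵢTᵢ / Σ mᵢcᵢ
Σ mᵢcᵢ = 62.1×0.727 + 299.8×0.373 + 193.5×0.836 = 318.7381
Σ mᵢcᵢTᵢ = 45.1467×24.1 + 111.8254×51.0 + 161.766×126.8 = 27303
T = 27303 / 318.7381 = 85.66 °C

T_f = 85.7 °C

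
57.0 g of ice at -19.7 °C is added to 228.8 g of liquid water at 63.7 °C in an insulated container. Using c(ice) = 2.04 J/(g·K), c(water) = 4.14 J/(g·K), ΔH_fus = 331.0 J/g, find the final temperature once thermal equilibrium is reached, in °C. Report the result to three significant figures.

Heat to bring ice to 0 °C and melt it: q₁ = 57.0×2.04×19.7 + 57.0×331.0 = 21158 J
Heat the water can supply cooling to 0 °C: 228.8×4.14×63.7 = 60338.7 J > q₁, so all ice melts.
Energy balance: 228.8×4.14×(63.7 − T) = 21158 + 57.0×4.14×(T − 0)
947.232(63.7 − T) = 21158 + 235.98 T
60338.7 − 21158 = 1183.212 T
T = 39180.7 / 1183.212 = 33.11 °C

T_f = 33.1 °C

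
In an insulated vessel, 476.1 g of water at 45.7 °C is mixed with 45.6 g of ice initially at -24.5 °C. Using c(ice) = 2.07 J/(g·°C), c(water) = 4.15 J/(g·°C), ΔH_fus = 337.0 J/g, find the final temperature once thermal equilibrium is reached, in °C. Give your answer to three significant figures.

T_f = 33.5 °C

Heat to bring ice to 0 °C and melt it: q₁ = 45.6×2.07×24.5 + 45.6×337.0 = 17680 J
Heat the water can supply cooling to 0 °C: 476.1×4.15×45.7 = 90294.7 J > q₁, so all ice melts.
Energy balance: 476.1×4.15×(45.7 − T) = 17680 + 45.6×4.15×(T − 0)
1975.815(45.7 − T) = 17680 + 189.24 T
90294.7 − 17680 = 2165.055 T
T = 72614.7 / 2165.055 = 33.54 °C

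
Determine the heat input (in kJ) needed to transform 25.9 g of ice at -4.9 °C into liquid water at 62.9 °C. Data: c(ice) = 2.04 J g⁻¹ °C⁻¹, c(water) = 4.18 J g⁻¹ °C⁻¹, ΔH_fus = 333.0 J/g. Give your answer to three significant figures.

q1 (heat ice -4.9→0.0 °C): 25.9 × 2.04 × 4.9 = 259 J
q2 (melt at 0 °C): 25.9 × 333.0 = 8625 J
q3 (heat water 0.0→62.9 °C): 25.9 × 4.18 × 62.9 = 6810 J
Total: 259 + 8625 + 6810 = 15694 J = 15.7 kJ

q = 15.7 kJ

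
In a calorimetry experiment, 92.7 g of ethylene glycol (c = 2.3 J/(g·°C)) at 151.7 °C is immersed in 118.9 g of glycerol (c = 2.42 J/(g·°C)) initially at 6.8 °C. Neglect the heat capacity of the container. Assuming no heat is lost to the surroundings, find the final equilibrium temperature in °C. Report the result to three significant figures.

Heat lost by ethylene glycol = heat gained by glycerol.
(92.7)(2.3)(151.7 − T) = (118.9)(2.42)(T − 6.8)
213.21 (151.7 − T) = 287.738 (T − 6.8)
32344 − 213.21 T = 287.738 T − 1956.6
34300.6 = 500.948 T
T = 68.47 °C

T_f = 68.5 °C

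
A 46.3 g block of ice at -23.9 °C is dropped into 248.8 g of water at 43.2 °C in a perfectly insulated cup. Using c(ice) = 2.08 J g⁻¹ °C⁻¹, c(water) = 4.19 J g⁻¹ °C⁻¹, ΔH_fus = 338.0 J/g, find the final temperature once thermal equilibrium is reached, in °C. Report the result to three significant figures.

Heat to bring ice to 0 °C and melt it: q₁ = 46.3×2.08×23.9 + 46.3×338.0 = 17951 J
Heat the water can supply cooling to 0 °C: 248.8×4.19×43.2 = 45034.8 J > q₁, so all ice melts.
Energy balance: 248.8×4.19×(43.2 − T) = 17951 + 46.3×4.19×(T − 0)
1042.472(43.2 − T) = 17951 + 193.997 T
45034.8 − 17951 = 1236.469 T
T = 27083.8 / 1236.469 = 21.90 °C

T_f = 21.9 °C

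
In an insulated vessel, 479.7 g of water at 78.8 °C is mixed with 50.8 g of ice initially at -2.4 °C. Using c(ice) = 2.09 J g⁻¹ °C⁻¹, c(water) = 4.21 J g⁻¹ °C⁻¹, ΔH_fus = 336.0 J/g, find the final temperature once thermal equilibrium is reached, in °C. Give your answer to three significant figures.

Heat to bring ice to 0 °C and melt it: q₁ = 50.8×2.09×2.4 + 50.8×336.0 = 17324 J
Heat the water can supply cooling to 0 °C: 479.7×4.21×78.8 = 159140 J > q₁, so all ice melts.
Energy balance: 479.7×4.21×(78.8 − T) = 17324 + 50.8×4.21×(T − 0)
2019.537(78.8 − T) = 17324 + 213.868 T
159140 − 17324 = 2233.405 T
T = 141816 / 2233.405 = 63.50 °C

T_f = 63.5 °C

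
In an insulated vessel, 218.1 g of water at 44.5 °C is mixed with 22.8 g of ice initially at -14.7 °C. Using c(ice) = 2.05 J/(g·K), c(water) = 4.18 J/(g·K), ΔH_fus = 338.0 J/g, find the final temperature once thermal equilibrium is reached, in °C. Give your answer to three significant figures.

T_f = 32.0 °C

Heat to bring ice to 0 °C and melt it: q₁ = 22.8×2.05×14.7 + 22.8×338.0 = 8393.5 J
Heat the water can supply cooling to 0 °C: 218.1×4.18×44.5 = 40568.8 J > q₁, so all ice melts.
Energy balance: 218.1×4.18×(44.5 − T) = 8393.5 + 22.8×4.18×(T − 0)
911.658(44.5 − T) = 8393.5 + 95.304 T
40568.8 − 8393.5 = 1006.962 T
T = 32175.3 / 1006.962 = 31.95 °C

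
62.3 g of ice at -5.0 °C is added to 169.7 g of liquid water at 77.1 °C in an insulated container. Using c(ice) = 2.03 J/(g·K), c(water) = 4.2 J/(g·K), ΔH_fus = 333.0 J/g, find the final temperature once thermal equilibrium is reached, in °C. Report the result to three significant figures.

Heat to bring ice to 0 °C and melt it: q₁ = 62.3×2.03×5.0 + 62.3×333.0 = 21378 J
Heat the water can supply cooling to 0 °C: 169.7×4.2×77.1 = 54952.3 J > q₁, so all ice melts.
Energy balance: 169.7×4.2×(77.1 − T) = 21378 + 62.3×4.2×(T − 0)
712.74(77.1 − T) = 21378 + 261.66 T
54952.3 − 21378 = 974.40 T
T = 33574.3 / 974.40 = 34.46 °C

T_f = 34.5 °C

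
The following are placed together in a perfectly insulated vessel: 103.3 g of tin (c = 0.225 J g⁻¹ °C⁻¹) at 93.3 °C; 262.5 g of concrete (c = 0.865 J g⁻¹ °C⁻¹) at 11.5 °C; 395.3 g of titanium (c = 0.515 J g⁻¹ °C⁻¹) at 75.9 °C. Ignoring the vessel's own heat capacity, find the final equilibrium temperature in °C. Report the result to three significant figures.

T_f = 44.6 °C

Σ mᵢcᵢ(T − Tᵢ) = 0  ⇒  T = Σ mᵢcᵢTᵢ / Σ mᵢcᵢ
Σ mᵢcᵢ = 103.3×0.225 + 262.5×0.865 + 395.3×0.515 = 453.8845
Σ mᵢcᵢTᵢ = 23.2425×93.3 + 227.0625×11.5 + 203.5795×75.9 = 20231
T = 20231 / 453.8845 = 44.57 °C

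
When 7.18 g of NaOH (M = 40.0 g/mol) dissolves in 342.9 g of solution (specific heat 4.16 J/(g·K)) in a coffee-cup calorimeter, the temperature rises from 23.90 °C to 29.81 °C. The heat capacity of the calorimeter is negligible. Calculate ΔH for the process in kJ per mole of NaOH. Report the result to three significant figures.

|ΔT| = |29.81 − 23.90| = 5.91 °C
|q_surr| = (342.9 × 4.16) × 5.91 = 1426.464 × 5.91 = 8430 J
n(NaOH) = 7.18 / 40.0 = 0.1795 mol
Temperature rose, so q_rxn = −|q_surr| = -8.430 kJ
ΔH = q_rxn / n = -46.96 kJ/mol

ΔH = -47.0 kJ/mol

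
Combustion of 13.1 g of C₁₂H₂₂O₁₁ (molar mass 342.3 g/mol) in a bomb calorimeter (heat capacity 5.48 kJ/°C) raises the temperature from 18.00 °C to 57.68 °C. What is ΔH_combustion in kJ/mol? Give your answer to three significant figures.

ΔT = 57.68 − 18.00 = 39.68 °C
q_cal = C_cal × ΔT = 5.48 × 39.68 = 217.4464 kJ
n = 13.1 / 342.3 = 0.03827 mol
q_rxn = −q_cal = -217.4464 kJ
ΔH = -217.4464 / 0.03827 = -5682 kJ/mol

ΔH = -5680 kJ/mol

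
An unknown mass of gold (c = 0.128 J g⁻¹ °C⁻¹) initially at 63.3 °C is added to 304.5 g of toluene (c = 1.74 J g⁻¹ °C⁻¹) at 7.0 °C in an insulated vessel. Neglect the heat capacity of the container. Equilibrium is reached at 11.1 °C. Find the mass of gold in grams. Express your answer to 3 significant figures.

q_gained = (304.5 × 1.74) × (11.1 − 7.0) = 2172 J
q_lost = m × 0.128 × (63.3 − 11.1) = 6.6816 m
m = 2172 / 6.6816 = 325 g

m = 325 g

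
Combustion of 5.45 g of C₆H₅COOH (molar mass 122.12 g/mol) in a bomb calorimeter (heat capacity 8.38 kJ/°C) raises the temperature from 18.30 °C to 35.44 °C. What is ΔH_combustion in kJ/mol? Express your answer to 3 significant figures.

ΔT = 35.44 − 18.30 = 17.14 °C
q_cal = C_cal × ΔT = 8.38 × 17.14 = 143.6332 kJ
n = 5.45 / 122.12 = 0.04463 mol
q_rxn = −q_cal = -143.6332 kJ
ΔH = -143.6332 / 0.04463 = -3218 kJ/mol

ΔH = -3220 kJ/mol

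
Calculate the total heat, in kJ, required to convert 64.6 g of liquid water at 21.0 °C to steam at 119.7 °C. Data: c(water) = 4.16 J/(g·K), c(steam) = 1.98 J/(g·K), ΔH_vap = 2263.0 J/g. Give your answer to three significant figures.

q1 (heat water 21.0→100.0 °C): 64.6 × 4.16 × 79.0 = 21230 J
q2 (vaporize at 100 °C): 64.6 × 2263.0 = 146190 J
q3 (heat steam 100.0→119.7 °C): 64.6 × 1.98 × 19.7 = 2520 J
Total: 21230 + 146190 + 2520 = 169940 J = 170 kJ

q = 170 kJ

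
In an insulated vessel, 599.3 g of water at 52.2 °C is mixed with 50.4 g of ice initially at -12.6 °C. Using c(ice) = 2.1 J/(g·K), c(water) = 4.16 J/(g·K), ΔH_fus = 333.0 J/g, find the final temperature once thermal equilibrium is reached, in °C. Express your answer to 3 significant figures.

Heat to bring ice to 0 °C and melt it: q₁ = 50.4×2.1×12.6 + 50.4×333.0 = 18117 J
Heat the water can supply cooling to 0 °C: 599.3×4.16×52.2 = 130139 J > q₁, so all ice melts.
Energy balance: 599.3×4.16×(52.2 − T) = 18117 + 50.4×4.16×(T − 0)
2493.088(52.2 − T) = 18117 + 209.664 T
130139 − 18117 = 2702.752 T
T = 112022 / 2702.752 = 41.447 °C

T_f = 41.4 °C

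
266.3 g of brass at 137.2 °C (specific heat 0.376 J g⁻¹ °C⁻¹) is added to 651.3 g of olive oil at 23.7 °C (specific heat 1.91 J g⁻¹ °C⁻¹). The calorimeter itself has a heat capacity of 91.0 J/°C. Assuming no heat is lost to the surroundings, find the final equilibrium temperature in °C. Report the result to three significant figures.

T_f = 31.6 °C

Heat lost by brass = heat gained by olive oil + calorimeter.
(266.3)(0.376)(137.2 − T) = [(651.3)(1.91) + 91.0](T − 23.7)
100.1288 (137.2 − T) = 1334.983 (T − 23.7)
13738 − 100.1288 T = 1334.983 T − 31639
45377 = 1435.1118 T
T = 31.62 °C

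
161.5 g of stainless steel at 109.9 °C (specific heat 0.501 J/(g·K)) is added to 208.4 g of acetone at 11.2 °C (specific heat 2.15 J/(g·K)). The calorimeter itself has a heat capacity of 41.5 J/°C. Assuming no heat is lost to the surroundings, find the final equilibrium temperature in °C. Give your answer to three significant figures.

Heat lost by stainless steel = heat gained by acetone + calorimeter.
(161.5)(0.501)(109.9 − T) = [(208.4)(2.15) + 41.5](T − 11.2)
80.9115 (109.9 − T) = 489.56 (T − 11.2)
8892.2 − 80.9115 T = 489.56 T − 5483.1
14375.3 = 570.4715 T
T = 25.20 °C

T_f = 25.2 °C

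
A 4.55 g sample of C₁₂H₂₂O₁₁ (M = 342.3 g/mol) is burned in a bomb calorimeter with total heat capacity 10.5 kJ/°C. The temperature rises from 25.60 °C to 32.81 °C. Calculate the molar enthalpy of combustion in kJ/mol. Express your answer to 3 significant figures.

ΔH = -5700 kJ/mol

ΔT = 32.81 − 25.60 = 7.21 °C
q_cal = C_cal × ΔT = 10.5 × 7.21 = 75.705 kJ
n = 4.55 / 342.3 = 0.01329 mol
q_rxn = −q_cal = -75.705 kJ
ΔH = -75.705 / 0.01329 = -5696 kJ/mol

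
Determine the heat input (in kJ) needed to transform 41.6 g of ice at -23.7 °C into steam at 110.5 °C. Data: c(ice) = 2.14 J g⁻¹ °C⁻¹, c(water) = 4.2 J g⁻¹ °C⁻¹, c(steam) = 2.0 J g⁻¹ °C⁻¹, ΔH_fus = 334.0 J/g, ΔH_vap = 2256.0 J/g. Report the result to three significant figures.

q = 128 kJ

q1 (heat ice -23.7→0.0 °C): 41.6 × 2.14 × 23.7 = 2110 J
q2 (melt at 0 °C): 41.6 × 334.0 = 13894 J
q3 (heat water 0.0→100.0 °C): 41.6 × 4.2 × 100.0 = 17472 J
q4 (vaporize at 100 °C): 41.6 × 2256.0 = 93850 J
q5 (heat steam 100.0→110.5 °C): 41.6 × 2.0 × 10.5 = 874 J
Total: 2110 + 13894 + 17472 + 93850 + 874 = 128200 J = 128 kJ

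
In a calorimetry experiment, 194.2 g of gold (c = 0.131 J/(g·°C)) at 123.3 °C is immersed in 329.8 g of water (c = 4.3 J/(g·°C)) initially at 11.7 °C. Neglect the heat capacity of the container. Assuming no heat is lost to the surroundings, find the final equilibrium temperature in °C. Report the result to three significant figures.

Heat lost by gold = heat gained by water.
(194.2)(0.131)(123.3 − T) = (329.8)(4.3)(T − 11.7)
25.4402 (123.3 − T) = 1418.14 (T − 11.7)
3136.8 − 25.4402 T = 1418.14 T − 16592
19728.8 = 1443.5802 T
T = 13.67 °C

T_f = 13.7 °C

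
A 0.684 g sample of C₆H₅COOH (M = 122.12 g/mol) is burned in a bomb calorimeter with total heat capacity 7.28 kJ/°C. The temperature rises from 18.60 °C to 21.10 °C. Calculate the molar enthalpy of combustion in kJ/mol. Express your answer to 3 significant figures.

ΔT = 21.10 − 18.60 = 2.50 °C
q_cal = C_cal × ΔT = 7.28 × 2.50 = 18.2 kJ
n = 0.684 / 122.12 = 0.005601 mol
q_rxn = −q_cal = -18.2 kJ
ΔH = -18.2 / 0.005601 = -3249 kJ/mol

ΔH = -3250 kJ/mol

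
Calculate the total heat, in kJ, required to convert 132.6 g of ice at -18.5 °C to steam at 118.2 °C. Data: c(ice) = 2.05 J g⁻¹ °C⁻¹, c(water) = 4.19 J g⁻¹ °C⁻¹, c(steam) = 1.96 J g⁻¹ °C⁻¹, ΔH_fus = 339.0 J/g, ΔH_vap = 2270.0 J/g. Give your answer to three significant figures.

q1 (heat ice -18.5→0.0 °C): 132.6 × 2.05 × 18.5 = 5029 J
q2 (melt at 0 °C): 132.6 × 339.0 = 44951 J
q3 (heat water 0.0→100.0 °C): 132.6 × 4.19 × 100.0 = 55559 J
q4 (vaporize at 100 °C): 132.6 × 2270.0 = 301002 J
q5 (heat steam 100.0→118.2 °C): 132.6 × 1.96 × 18.2 = 4730 J
Total: 5029 + 44951 + 55559 + 301002 + 4730 = 411271 J = 411 kJ

q = 411 kJ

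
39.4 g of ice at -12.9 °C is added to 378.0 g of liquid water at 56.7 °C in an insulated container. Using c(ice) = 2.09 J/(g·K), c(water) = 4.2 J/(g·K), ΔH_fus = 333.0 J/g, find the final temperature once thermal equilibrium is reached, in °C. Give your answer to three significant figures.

Heat to bring ice to 0 °C and melt it: q₁ = 39.4×2.09×12.9 + 39.4×333.0 = 14182 J
Heat the water can supply cooling to 0 °C: 378.0×4.2×56.7 = 90016.9 J > q₁, so all ice melts.
Energy balance: 378.0×4.2×(56.7 − T) = 14182 + 39.4×4.2×(T − 0)
1587.6(56.7 − T) = 14182 + 165.48 T
90016.9 − 14182 = 1753.08 T
T = 75834.9 / 1753.08 = 43.26 °C

T_f = 43.3 °C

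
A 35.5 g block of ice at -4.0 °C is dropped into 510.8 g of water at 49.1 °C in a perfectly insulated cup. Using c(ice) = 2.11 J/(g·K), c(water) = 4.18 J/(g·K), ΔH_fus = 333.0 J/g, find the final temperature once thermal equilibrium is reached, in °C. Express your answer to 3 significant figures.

T_f = 40.6 °C

Heat to bring ice to 0 °C and melt it: q₁ = 35.5×2.11×4.0 + 35.5×333.0 = 12121 J
Heat the water can supply cooling to 0 °C: 510.8×4.18×49.1 = 104836 J > q₁, so all ice melts.
Energy balance: 510.8×4.18×(49.1 − T) = 12121 + 35.5×4.18×(T − 0)
2135.144(49.1 − T) = 12121 + 148.39 T
104836 − 12121 = 2283.534 T
T = 92715 / 2283.534 = 40.60 °C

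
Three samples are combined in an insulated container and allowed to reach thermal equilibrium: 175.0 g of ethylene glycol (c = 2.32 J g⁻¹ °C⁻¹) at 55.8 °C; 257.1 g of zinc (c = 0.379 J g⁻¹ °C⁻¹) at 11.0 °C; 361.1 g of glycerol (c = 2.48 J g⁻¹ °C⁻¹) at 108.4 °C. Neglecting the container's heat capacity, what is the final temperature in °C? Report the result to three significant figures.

Σ mᵢcᵢ(T − Tᵢ) = 0  ⇒  T = Σ mᵢcᵢTᵢ / Σ mᵢcᵢ
Σ mᵢcᵢ = 175.0×2.32 + 257.1×0.379 + 361.1×2.48 = 1398.9689
Σ mᵢcᵢTᵢ = 406×55.8 + 97.4409×11.0 + 895.528×108.4 = 120802
T = 120802 / 1398.9689 = 86.35 °C

T_f = 86.4 °C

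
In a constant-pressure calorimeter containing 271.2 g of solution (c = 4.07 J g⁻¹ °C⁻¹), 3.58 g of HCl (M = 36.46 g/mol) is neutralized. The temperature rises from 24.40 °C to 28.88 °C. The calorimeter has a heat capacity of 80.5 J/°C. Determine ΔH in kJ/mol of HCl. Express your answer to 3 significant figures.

|ΔT| = |28.88 − 24.40| = 4.48 °C
|q_surr| = (271.2 × 4.07 + 80.5) × 4.48 = 1184.284 × 4.48 = 5306 J
n(HCl) = 3.58 / 36.46 = 0.09819 mol
Temperature rose, so q_rxn = −|q_surr| = -5.306 kJ
ΔH = q_rxn / n = -54.04 kJ/mol

ΔH = -54.0 kJ/mol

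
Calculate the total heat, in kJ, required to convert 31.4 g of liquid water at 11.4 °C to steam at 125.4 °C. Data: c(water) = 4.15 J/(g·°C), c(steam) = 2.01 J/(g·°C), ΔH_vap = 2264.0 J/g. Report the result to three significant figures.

q1 (heat water 11.4→100.0 °C): 31.4 × 4.15 × 88.6 = 11545 J
q2 (vaporize at 100 °C): 31.4 × 2264.0 = 71090 J
q3 (heat steam 100.0→125.4 °C): 31.4 × 2.01 × 25.4 = 1603 J
Total: 11545 + 71090 + 1603 = 84238 J = 84.2 kJ

q = 84.2 kJ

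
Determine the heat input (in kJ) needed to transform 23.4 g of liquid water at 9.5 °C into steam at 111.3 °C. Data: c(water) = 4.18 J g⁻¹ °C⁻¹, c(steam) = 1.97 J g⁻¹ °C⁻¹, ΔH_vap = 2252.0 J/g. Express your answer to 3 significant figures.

q = 62.1 kJ

q1 (heat water 9.5→100.0 °C): 23.4 × 4.18 × 90.5 = 8852 J
q2 (vaporize at 100 °C): 23.4 × 2252.0 = 52697 J
q3 (heat steam 100.0→111.3 °C): 23.4 × 1.97 × 11.3 = 521 J
Total: 8852 + 52697 + 521 = 62070 J = 62.1 kJ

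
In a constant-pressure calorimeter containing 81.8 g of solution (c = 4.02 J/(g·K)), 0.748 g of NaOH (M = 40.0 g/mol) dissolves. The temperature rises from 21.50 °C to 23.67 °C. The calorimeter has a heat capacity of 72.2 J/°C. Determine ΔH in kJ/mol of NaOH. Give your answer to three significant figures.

|ΔT| = |23.67 − 21.50| = 2.17 °C
|q_surr| = (81.8 × 4.02 + 72.2) × 2.17 = 401.036 × 2.17 = 870.2 J
n(NaOH) = 0.748 / 40.0 = 0.01870 mol
Temperature rose, so q_rxn = −|q_surr| = -0.8702 kJ
ΔH = q_rxn / n = -46.53 kJ/mol

ΔH = -46.5 kJ/mol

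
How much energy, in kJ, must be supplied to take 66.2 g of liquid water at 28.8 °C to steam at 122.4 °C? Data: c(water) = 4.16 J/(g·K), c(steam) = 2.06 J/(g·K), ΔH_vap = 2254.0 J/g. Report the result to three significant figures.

q1 (heat water 28.8→100.0 °C): 66.2 × 4.16 × 71.2 = 19608 J
q2 (vaporize at 100 °C): 66.2 × 2254.0 = 149215 J
q3 (heat steam 100.0→122.4 °C): 66.2 × 2.06 × 22.4 = 3055 J
Total: 19608 + 149215 + 3055 = 171878 J = 172 kJ

q = 172 kJ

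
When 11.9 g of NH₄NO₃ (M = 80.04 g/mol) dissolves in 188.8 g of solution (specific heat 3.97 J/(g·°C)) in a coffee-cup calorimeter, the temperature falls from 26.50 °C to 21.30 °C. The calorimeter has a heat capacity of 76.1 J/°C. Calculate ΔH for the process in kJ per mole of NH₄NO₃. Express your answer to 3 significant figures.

|ΔT| = |21.30 − 26.50| = 5.20 °C
|q_surr| = (188.8 × 3.97 + 76.1) × 5.20 = 825.636 × 5.20 = 4293 J
n(NH₄NO₃) = 11.9 / 80.04 = 0.1487 mol
Temperature fell, so q_rxn = +|q_surr| = 4.293 kJ
ΔH = q_rxn / n = 28.87 kJ/mol

ΔH = 28.9 kJ/mol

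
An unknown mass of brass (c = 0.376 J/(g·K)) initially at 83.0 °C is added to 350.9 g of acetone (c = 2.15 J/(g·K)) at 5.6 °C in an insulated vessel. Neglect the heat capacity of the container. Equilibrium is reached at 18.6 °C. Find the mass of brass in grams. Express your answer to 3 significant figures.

m = 405 g

q_gained = (350.9 × 2.15) × (18.6 − 5.6) = 9808 J
q_lost = m × 0.376 × (83.0 − 18.6) = 24.2144 m
m = 9808 / 24.2144 = 405 g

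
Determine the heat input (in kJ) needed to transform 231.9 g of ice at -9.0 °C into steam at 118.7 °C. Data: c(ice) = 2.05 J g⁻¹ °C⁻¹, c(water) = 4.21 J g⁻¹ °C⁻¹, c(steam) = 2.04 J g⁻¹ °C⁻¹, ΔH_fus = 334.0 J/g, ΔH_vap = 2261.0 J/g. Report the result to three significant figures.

q = 713 kJ

q1 (heat ice -9.0→0.0 °C): 231.9 × 2.05 × 9.0 = 4279 J
q2 (melt at 0 °C): 231.9 × 334.0 = 77455 J
q3 (heat water 0.0→100.0 °C): 231.9 × 4.21 × 100.0 = 97630 J
q4 (vaporize at 100 °C): 231.9 × 2261.0 = 524326 J
q5 (heat steam 100.0→118.7 °C): 231.9 × 2.04 × 18.7 = 8847 J
Total: 4279 + 77455 + 97630 + 524326 + 8847 = 712537 J = 713 kJ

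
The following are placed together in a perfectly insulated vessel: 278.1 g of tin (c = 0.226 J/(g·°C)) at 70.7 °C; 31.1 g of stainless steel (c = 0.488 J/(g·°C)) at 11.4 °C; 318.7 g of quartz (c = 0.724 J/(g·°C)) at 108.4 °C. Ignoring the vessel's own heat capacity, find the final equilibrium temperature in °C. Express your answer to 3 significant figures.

Σ mᵢcᵢ(T − Tᵢ) = 0  ⇒  T = Σ mᵢcᵢTᵢ / Σ mᵢcᵢ
Σ mᵢcᵢ = 278.1×0.226 + 31.1×0.488 + 318.7×0.724 = 308.7662
Σ mᵢcᵢTᵢ = 62.8506×70.7 + 15.1768×11.4 + 230.7388×108.4 = 29629
T = 29629 / 308.7662 = 95.96 °C

T_f = 96.0 °C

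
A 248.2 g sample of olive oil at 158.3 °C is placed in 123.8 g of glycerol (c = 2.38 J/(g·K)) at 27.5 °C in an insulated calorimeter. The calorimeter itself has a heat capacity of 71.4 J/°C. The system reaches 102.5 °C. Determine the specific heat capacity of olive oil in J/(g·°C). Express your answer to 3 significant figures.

q_gained = (123.8 × 2.38 + 71.4) × (102.5 − 27.5) = 27450 J
q_lost = 248.2 × c × (158.3 − 102.5) = 13849.56 c
Set equal: c = 27450 / 13849.56 = 1.98 J/(g·°C)

c = 1.98 J/(g·°C)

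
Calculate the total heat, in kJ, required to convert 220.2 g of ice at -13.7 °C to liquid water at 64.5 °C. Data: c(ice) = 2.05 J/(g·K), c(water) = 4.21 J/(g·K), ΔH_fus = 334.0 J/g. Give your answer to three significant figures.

q1 (heat ice -13.7→0.0 °C): 220.2 × 2.05 × 13.7 = 6184 J
q2 (melt at 0 °C): 220.2 × 334.0 = 73547 J
q3 (heat water 0.0→64.5 °C): 220.2 × 4.21 × 64.5 = 59794 J
Total: 6184 + 73547 + 59794 = 139525 J = 140 kJ

q = 140 kJ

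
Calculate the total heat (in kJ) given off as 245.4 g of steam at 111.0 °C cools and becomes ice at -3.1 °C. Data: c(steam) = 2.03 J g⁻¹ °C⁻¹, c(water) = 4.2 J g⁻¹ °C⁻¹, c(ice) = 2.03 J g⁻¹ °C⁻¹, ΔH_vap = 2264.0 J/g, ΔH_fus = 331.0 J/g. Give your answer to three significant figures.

q1 (cool steam 111.0→100 °C): 245.4 × 2.03 × 11.0 = 5480 J
q2 (condense at 100 °C): 245.4 × 2264.0 = 555586 J
q3 (cool water 100→0 °C): 245.4 × 4.2 × 100.0 = 103068 J
q4 (freeze at 0 °C): 245.4 × 331.0 = 81227 J
q5 (cool ice 0→-3.1 °C): 245.4 × 2.03 × 3.1 = 1544 J
Total: 5480 + 555586 + 103068 + 81227 + 1544 = 746905 J = 747 kJ

q = 747 kJ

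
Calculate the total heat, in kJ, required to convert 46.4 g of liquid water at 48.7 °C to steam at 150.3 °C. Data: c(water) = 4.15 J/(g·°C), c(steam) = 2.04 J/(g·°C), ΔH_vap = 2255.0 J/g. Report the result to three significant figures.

q1 (heat water 48.7→100.0 °C): 46.4 × 4.15 × 51.3 = 9878 J
q2 (vaporize at 100 °C): 46.4 × 2255.0 = 104632 J
q3 (heat steam 100.0→150.3 °C): 46.4 × 2.04 × 50.3 = 4761 J
Total: 9878 + 104632 + 4761 = 119271 J = 119 kJ

q = 119 kJ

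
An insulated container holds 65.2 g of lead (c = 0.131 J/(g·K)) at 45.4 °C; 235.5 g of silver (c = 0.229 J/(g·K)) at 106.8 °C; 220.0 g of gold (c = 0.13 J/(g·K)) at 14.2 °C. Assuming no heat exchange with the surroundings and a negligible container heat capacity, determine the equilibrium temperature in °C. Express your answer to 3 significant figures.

Σ mᵢcᵢ(T − Tᵢ) = 0  ⇒  T = Σ mᵢcᵢTᵢ / Σ mᵢcᵢ
Σ mᵢcᵢ = 65.2×0.131 + 235.5×0.229 + 220.0×0.13 = 91.0707
Σ mᵢcᵢTᵢ = 8.5412×45.4 + 53.9295×106.8 + 28.6×14.2 = 6553.6
T = 6553.6 / 91.0707 = 71.96 °C

T_f = 72.0 °C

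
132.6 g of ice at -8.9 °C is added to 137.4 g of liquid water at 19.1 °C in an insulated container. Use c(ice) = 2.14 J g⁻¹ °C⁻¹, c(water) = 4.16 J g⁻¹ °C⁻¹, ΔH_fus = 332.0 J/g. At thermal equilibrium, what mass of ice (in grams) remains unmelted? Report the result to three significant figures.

m_ice remaining = 107 g

Heat to warm all ice to 0 °C: 132.6×2.14×8.9 = 2525.5 J
Heat released by water cooling to 0 °C: 137.4×4.16×19.1 = 10917 J
10917 J < 2525.5 + 132.6×332.0 = 46548.7 J, so not all ice melts; final T = 0 °C.
Heat left for melting: 10917 − 2525.5 = 8391.5 J
Mass melted = 8391.5 / 332.0 = 25.28 g
Ice remaining = 132.6 − 25.28 = 107.32 g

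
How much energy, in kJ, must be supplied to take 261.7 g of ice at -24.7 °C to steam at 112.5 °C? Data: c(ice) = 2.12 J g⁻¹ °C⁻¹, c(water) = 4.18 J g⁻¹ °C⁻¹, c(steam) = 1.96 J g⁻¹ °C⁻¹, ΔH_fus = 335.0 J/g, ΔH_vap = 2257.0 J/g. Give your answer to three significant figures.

q = 808 kJ

q1 (heat ice -24.7→0.0 °C): 261.7 × 2.12 × 24.7 = 13704 J
q2 (melt at 0 °C): 261.7 × 335.0 = 87670 J
q3 (heat water 0.0→100.0 °C): 261.7 × 4.18 × 100.0 = 109391 J
q4 (vaporize at 100 °C): 261.7 × 2257.0 = 590657 J
q5 (heat steam 100.0→112.5 °C): 261.7 × 1.96 × 12.5 = 6412 J
Total: 13704 + 87670 + 109391 + 590657 + 6412 = 807834 J = 808 kJ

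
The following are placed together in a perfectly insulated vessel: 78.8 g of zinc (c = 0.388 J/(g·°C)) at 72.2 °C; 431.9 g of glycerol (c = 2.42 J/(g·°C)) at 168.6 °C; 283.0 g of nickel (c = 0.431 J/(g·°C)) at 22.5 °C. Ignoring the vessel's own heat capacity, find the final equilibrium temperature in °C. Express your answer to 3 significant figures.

Σ mᵢcᵢ(T − Tᵢ) = 0  ⇒  T = Σ mᵢcᵢTᵢ / Σ mᵢcᵢ
Σ mᵢcᵢ = 78.8×0.388 + 431.9×2.42 + 283.0×0.431 = 1197.7454
Σ mᵢcᵢTᵢ = 30.5744×72.2 + 1045.198×168.6 + 121.973×22.5 = 181170
T = 181170 / 1197.7454 = 151.3 °C

T_f = 151 °C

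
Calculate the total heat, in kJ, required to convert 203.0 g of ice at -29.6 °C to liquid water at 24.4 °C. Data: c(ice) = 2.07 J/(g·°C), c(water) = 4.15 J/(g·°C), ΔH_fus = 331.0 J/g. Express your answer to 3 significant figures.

q = 100 kJ

q1 (heat ice -29.6→0.0 °C): 203.0 × 2.07 × 29.6 = 12438 J
q2 (melt at 0 °C): 203.0 × 331.0 = 67193 J
q3 (heat water 0.0→24.4 °C): 203.0 × 4.15 × 24.4 = 20556 J
Total: 12438 + 67193 + 20556 = 100187 J = 100 kJ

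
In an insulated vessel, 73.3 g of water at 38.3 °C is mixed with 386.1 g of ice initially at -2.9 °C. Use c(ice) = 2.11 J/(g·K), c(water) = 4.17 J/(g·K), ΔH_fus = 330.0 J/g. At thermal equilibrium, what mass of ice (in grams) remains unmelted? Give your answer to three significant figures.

m_ice remaining = 358 g

Heat to warm all ice to 0 °C: 386.1×2.11×2.9 = 2362.5 J
Heat released by water cooling to 0 °C: 73.3×4.17×38.3 = 11707 J
11707 J < 2362.5 + 386.1×330.0 = 129775.5 J, so not all ice melts; final T = 0 °C.
Heat left for melting: 11707 − 2362.5 = 9344.5 J
Mass melted = 9344.5 / 330.0 = 28.32 g
Ice remaining = 386.1 − 28.32 = 357.78 g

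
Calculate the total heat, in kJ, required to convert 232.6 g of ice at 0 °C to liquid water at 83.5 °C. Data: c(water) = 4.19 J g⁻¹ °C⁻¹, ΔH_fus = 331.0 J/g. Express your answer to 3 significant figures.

q1 (melt at 0 °C): 232.6 × 331.0 = 76991 J
q2 (heat water 0.0→83.5 °C): 232.6 × 4.19 × 83.5 = 81379 J
Total: 76991 + 81379 = 158370 J = 158 kJ

q = 158 kJ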